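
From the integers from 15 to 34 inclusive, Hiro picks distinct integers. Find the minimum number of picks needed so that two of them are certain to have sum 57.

15

Group the elements by complementary pair {x, 57−x}: {23,34}, {24,33}, {25,32}, …, giving 6 two-element pairs and 8 integers whose partner 57−x falls outside [15,34].
By pigeonhole, treating each of those 14 groups as a pigeonhole, one can pick one integer per group — 14 integers — with no two summing to 57.
The 15th integer lands in an occupied pair, forcing a sum of 57.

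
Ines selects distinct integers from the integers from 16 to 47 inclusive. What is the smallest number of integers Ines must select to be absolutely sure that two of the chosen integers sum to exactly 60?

19

Two chosen integers sum to 60 exactly when both halves of some pair {x, 60−x} with 16 ≤ x ≤ 60−x ≤ 44 are chosen — 14 such pairs.
The remaining 4 elements (those with no distinct partner in range) can never complete a 60-sum, so the worst case takes all of them and one from each pair: 4 + 14 = 18.
By the pigeonhole principle, the 19th integer has to be the second member of some pair, so 18 + 1 = 19.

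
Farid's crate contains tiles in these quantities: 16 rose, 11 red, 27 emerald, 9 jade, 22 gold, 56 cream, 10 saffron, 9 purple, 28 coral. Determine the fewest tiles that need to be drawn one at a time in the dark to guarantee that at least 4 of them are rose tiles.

176

In the worst case for collecting rose tiles, every non-rose tile comes out first.
There are 11 + 27 + 9 + 22 + 56 + 10 + 9 + 28 = 172 non-rose tiles altogether.
After those, each further tile must be rose, so 172 + 4 = 176 draws guarantee 4 rose tiles.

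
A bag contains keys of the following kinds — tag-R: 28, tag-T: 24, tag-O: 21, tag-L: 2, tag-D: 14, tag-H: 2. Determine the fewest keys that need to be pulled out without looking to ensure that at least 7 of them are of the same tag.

By pigeonhole, the 6 tags are the holes; the keys drawn are the pigeons.
To avoid 7 of any one tag, the worst case takes at most 6 of each tag, or every key of a tag that has fewer than 6.
That gives 6 + 6 + 6 + 2 + 6 + 2 = 28 keys with no tag reaching 7.
The next key forces some tag to 7, so 28 + 1 = 29.

29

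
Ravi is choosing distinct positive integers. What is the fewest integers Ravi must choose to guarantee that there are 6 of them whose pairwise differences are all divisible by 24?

121

Integers whose pairwise differences are multiples of 24 are exactly those sharing a remainder mod 24. The 24 residue classes mod 24 are the pigeonholes.
With 120 integers one could put 5 in each residue class and have no class reach 6.
The 121st integer pushes some class to 6, so 24·5 + 1 = 121.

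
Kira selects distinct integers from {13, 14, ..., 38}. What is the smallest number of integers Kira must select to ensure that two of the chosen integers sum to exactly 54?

A set avoiding the sum 54 can contain at most one of each pair {x, 54−x}, plus the 4 elements whose complement lies outside the range or equal to its own complement.
The integers 13, …, 27 (15 of them) are such a set: any two sum to at least 13+14 = 27 and at most 26+27 = 53 < 54.
By the pigeonhole principle, any 16th integer completes one of the 11 pairs, so 16 choices force a sum of 54.

16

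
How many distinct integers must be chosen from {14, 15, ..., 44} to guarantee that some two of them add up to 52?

20

Group the elements by complementary pair {x, 52−x}: {14,38}, {15,37}, {16,36}, …, giving 12 two-element pairs; the single value 26 (it cannot pair with itself since the integers are distinct); and 6 integers whose partner 52−x falls outside [14,44].
By pigeonhole, treating each of those 19 groups as a pigeonhole, one can pick one integer per group — 19 integers — with no two summing to 52.
The 20th integer lands in an occupied pair, forcing a sum of 52.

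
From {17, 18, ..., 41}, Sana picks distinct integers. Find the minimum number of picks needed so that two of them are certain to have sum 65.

17

Two chosen integers sum to 65 exactly when both halves of some pair {x, 65−x} with 24 ≤ x ≤ 65−x ≤ 41 are chosen — 9 such pairs.
The remaining 7 elements (those with no distinct partner in range) can never complete a 65-sum, so the worst case takes all of them and one from each pair: 7 + 9 = 16.
The 17th integer has to be the second member of some pair, so 16 + 1 = 17.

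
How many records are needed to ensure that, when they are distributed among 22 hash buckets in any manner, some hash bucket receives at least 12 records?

243

With 242 records one could put exactly 11 in each of the 22 hash buckets, and no hash bucket would reach 12.
One more record must land in a hash bucket that already has 11, giving it 12.
So 22 × 11 + 1 = 243 records are required.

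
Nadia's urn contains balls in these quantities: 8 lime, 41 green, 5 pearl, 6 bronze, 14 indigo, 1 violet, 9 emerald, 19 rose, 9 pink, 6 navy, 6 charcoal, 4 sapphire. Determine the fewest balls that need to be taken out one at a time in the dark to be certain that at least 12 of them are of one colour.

88

An adversary could hand out at most 11 balls per colour (9 colours run out sooner): 8 + 11 + 5 + 6 + 11 + 1 + 9 + 11 + 9 + 6 + 6 + 4 = 87 balls and still no colour has 12.
One more ball lands in a colour already at 11, so 88 draws are enough and 87 are not.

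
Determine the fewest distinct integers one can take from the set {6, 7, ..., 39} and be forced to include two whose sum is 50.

Two chosen integers sum to 50 exactly when both halves of some pair {x, 50−x} with 11 ≤ x ≤ 50−x ≤ 39 are chosen — 14 such pairs.
The remaining 6 elements (those with no distinct partner in range) can never complete a 50-sum, so the worst case takes all of them and one from each pair: 6 + 14 = 20.
Pigeonhole: the 21st integer has to be the second member of some pair, so 20 + 1 = 21.

21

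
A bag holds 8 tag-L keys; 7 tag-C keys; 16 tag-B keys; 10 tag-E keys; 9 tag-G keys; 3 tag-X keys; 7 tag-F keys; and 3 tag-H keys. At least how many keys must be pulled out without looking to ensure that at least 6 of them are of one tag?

37

By pigeonhole, the 8 tags are the holes; the keys drawn are the pigeons.
To avoid 6 of any one tag, the worst case takes at most 5 of each tag, or every key of a tag that has fewer than 5.
That gives 5 + 5 + 5 + 5 + 5 + 3 + 5 + 3 = 36 keys with no tag reaching 6.
The next key forces some tag to 6, so 36 + 1 = 37.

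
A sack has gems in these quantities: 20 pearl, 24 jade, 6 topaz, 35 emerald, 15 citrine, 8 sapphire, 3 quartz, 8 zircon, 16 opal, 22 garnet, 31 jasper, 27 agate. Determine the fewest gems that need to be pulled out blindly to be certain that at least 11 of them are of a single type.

An adversary could hand out at most 10 gems per type (4 types run out sooner): 10 + 10 + 6 + 10 + 10 + 8 + 3 + 8 + 10 + 10 + 10 + 10 = 105 gems and still no type has 11.
One more gem lands in a type already at 10, so 106 draws are enough and 105 are not.

106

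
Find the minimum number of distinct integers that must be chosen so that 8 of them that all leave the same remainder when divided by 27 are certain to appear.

Pigeonhole: the 27 residue classes mod 27 are the pigeonholes.
With 189 integers one could put 7 in each residue class and have no class reach 8.
The 190th integer pushes some class to 8, so 27·7 + 1 = 190.

190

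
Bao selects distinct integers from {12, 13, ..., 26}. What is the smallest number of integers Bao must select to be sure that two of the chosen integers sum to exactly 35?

10

Two chosen integers sum to 35 exactly when both halves of some pair {x, 35−x} with 12 ≤ x ≤ 35−x ≤ 23 are chosen — 6 such pairs.
The remaining 3 elements (those with no distinct partner in range) can never complete a 35-sum, so the worst case takes all of them and one from each pair: 3 + 6 = 9.
The 10th integer has to be the second member of some pair, so 9 + 1 = 10.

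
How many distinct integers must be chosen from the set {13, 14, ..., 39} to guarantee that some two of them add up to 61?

Group the elements by complementary pair {x, 61−x}: {22,39}, {23,38}, {24,37}, …, giving 9 two-element pairs and 9 integers whose partner 61−x falls outside [13,39].
Treating each of those 18 groups as a pigeonhole, one can pick one integer per group — 18 integers — with no two summing to 61.
The 19th integer lands in an occupied pair, forcing a sum of 61.

19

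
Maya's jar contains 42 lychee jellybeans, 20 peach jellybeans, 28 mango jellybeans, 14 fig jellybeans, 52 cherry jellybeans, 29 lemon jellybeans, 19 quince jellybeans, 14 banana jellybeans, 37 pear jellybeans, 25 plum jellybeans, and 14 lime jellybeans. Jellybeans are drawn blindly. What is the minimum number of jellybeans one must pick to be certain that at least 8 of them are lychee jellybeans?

260

In the worst case for collecting lychee jellybeans, every non-lychee jellybean comes out first.
There are 20 + 28 + 14 + 52 + 29 + 19 + 14 + 37 + 25 + 14 = 252 non-lychee jellybeans altogether.
After those, each further jellybean must be lychee, so 252 + 8 = 260 draws guarantee 8 lychee jellybeans.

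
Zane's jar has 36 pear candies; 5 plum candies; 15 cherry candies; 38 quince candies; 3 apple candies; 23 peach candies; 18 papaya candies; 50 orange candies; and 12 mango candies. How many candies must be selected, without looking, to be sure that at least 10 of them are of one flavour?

An adversary could hand out at most 9 candies per flavour (plum, apple run out sooner): 9 + 5 + 9 + 9 + 3 + 9 + 9 + 9 + 9 = 71 candies and still no flavour has 10.
By the pigeonhole principle, one more candy lands in a flavour already at 9, so 72 draws are enough and 71 are not.

72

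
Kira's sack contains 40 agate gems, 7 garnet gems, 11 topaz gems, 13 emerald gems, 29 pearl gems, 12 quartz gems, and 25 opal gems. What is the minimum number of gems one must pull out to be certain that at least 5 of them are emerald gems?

In the worst case for collecting emerald gems, every non-emerald gem comes out first.
There are 40 + 7 + 11 + 29 + 12 + 25 = 124 non-emerald gems altogether.
After those, each further gem must be emerald, so 124 + 5 = 129 draws guarantee 5 emerald gems.

129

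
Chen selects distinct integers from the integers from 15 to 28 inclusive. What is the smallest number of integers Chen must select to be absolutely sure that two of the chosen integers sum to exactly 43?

8

Two chosen integers sum to 43 exactly when both halves of some pair {x, 43−x} with 15 ≤ x ≤ 43−x ≤ 28 are chosen — 7 such pairs.
Every element belongs to one of those pairs, so the worst case picks one from each: 7 integers.
By pigeonhole, the 8th integer has to be the second member of some pair, so 7 + 1 = 8.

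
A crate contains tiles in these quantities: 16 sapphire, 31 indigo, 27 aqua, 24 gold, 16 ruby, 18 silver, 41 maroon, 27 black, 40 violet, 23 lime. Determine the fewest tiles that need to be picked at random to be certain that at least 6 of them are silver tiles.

In the worst case for collecting silver tiles, every non-silver tile comes out first.
There are 16 + 31 + 27 + 24 + 16 + 41 + 27 + 40 + 23 = 245 non-silver tiles altogether.
After those, each further tile must be silver, so 245 + 6 = 251 draws guarantee 6 silver tiles.

251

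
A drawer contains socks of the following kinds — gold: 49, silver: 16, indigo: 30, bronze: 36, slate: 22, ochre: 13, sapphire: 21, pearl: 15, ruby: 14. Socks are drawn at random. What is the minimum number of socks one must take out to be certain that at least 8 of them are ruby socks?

In the worst case for collecting ruby socks, every non-ruby sock comes out first.
There are 49 + 16 + 30 + 36 + 22 + 13 + 21 + 15 = 202 non-ruby socks altogether.
After those, each further sock must be ruby, so 202 + 8 = 210 draws guarantee 8 ruby socks.

210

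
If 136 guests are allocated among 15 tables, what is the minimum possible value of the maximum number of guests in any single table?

By the pigeonhole principle, the 15 tables are the holes and the 136 guests are the pigeons.
If every table held at most 9 guests, the total would be at most 15 × 9 = 135, which is less than 136.
So some table holds at least ⌈136/15⌉ = 10 guests.

10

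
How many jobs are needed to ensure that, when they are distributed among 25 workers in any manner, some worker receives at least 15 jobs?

With 350 jobs one could put exactly 14 in each of the 25 workers, and no worker would reach 15.
One more job must land in a worker that already has 14, giving it 15.
So 25 × 14 + 1 = 351 jobs are required.

351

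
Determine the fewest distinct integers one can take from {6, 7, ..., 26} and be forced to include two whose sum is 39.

15

Two chosen integers sum to 39 exactly when both halves of some pair {x, 39−x} with 13 ≤ x ≤ 39−x ≤ 26 are chosen — 7 such pairs.
The remaining 7 elements (those with no distinct partner in range) can never complete a 39-sum, so the worst case takes all of them and one from each pair: 7 + 7 = 14.
The 15th integer has to be the second member of some pair, so 14 + 1 = 15.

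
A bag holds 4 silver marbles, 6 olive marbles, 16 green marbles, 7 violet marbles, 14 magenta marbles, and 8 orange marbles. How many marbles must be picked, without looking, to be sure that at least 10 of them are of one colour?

By pigeonhole, the 6 colours are the holes; the marbles drawn are the pigeons.
To avoid 10 of any one colour, the worst case takes at most 9 of each colour, or every marble of a colour that has fewer than 9.
That gives 4 + 6 + 9 + 7 + 9 + 8 = 43 marbles with no colour reaching 10.
The next marble forces some colour to 10, so 43 + 1 = 44.

44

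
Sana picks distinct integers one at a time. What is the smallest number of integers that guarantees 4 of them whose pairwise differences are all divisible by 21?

64

Integers whose pairwise differences are multiples of 21 are exactly those sharing a remainder mod 21. The 21 residue classes mod 21 are the pigeonholes.
With 63 integers one could put 3 in each residue class and have no class reach 4.
The 64th integer pushes some class to 4, so 21·3 + 1 = 64.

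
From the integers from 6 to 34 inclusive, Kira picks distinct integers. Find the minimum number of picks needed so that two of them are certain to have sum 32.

Two chosen integers sum to 32 exactly when both halves of some pair {x, 32−x} with 6 ≤ x ≤ 32−x ≤ 26 are chosen — 10 such pairs.
The remaining 9 elements (those with no distinct partner in range) can never complete a 32-sum, so the worst case takes all of them and one from each pair: 9 + 10 = 19.
The 20th integer has to be the second member of some pair, so 19 + 1 = 20.

20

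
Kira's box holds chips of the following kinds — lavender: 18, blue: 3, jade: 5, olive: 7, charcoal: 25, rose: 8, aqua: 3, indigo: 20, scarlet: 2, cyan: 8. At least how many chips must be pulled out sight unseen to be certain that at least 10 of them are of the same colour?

By the pigeonhole principle, put each drawn chip into a box by colour. The largest draw with every box below 10 takes min(count, 9) from each colour; colours with fewer than 9 contribute all they have.
Σ min(cᵢ, 9) = 9 + 3 + 5 + 7 + 9 + 8 + 3 + 9 + 2 + 8 = 63.
Draw number 63 + 1 = 64 must push one box to 10.

64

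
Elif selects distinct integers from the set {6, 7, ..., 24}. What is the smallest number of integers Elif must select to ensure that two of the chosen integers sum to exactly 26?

13

Two chosen integers sum to 26 exactly when both halves of some pair {x, 26−x} with 6 ≤ x ≤ 26−x ≤ 20 are chosen — 7 such pairs.
The remaining 5 elements (those with no distinct partner in range) can never complete a 26-sum, so the worst case takes all of them and one from each pair: 5 + 7 = 12.
Pigeonhole: the 13th integer has to be the second member of some pair, so 12 + 1 = 13.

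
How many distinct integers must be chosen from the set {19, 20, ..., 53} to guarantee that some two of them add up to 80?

23

Two chosen integers sum to 80 exactly when both halves of some pair {x, 80−x} with 27 ≤ x ≤ 80−x ≤ 53 are chosen — 13 such pairs.
The remaining 9 elements (those with no distinct partner in range) can never complete a 80-sum, so the worst case takes all of them and one from each pair: 9 + 13 = 22.
By the pigeonhole principle, the 23rd integer has to be the second member of some pair, so 22 + 1 = 23.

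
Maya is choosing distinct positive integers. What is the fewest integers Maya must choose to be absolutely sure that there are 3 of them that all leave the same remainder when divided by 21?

43

Pigeonhole: the 21 residue classes mod 21 are the pigeonholes.
With 42 integers one could put 2 in each residue class and have no class reach 3.
The 43rd integer pushes some class to 3, so 21·2 + 1 = 43.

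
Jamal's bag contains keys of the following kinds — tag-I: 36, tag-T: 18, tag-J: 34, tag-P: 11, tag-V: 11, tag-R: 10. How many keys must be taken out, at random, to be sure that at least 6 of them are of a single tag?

31

Pigeonhole: the 6 tags are the holes; the keys drawn are the pigeons.
To avoid 6 of any one tag, the worst case takes at most 5 of each tag.
That gives 5 + 5 + 5 + 5 + 5 + 5 = 30 keys with no tag reaching 6.
The next key forces some tag to 6, so 30 + 1 = 31.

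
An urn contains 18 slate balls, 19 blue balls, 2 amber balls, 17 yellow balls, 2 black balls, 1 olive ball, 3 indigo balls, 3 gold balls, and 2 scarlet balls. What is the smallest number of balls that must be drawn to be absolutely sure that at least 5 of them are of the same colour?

An adversary could hand out at most 4 balls per colour (6 colours run out sooner): 4 + 4 + 2 + 4 + 2 + 1 + 3 + 3 + 2 = 25 balls and still no colour has 5.
Pigeonhole: one more ball lands in a colour already at 4, so 26 draws are enough and 25 are not.

26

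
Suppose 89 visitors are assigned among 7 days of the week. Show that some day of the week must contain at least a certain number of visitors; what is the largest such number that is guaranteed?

The 7 days of the week are the holes and the 89 visitors are the pigeons.
If every day of the week held at most 12 visitors, the total would be at most 7 × 12 = 84, which is less than 89.
So some day of the week holds at least ⌈89/7⌉ = 13 visitors.

13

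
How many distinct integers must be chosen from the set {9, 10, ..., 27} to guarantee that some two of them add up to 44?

Two chosen integers sum to 44 exactly when both halves of some pair {x, 44−x} with 17 ≤ x ≤ 44−x ≤ 27 are chosen — 5 such pairs.
The remaining 9 elements (those with no distinct partner in range) can never complete a 44-sum, so the worst case takes all of them and one from each pair: 9 + 5 = 14.
Pigeonhole: the 15th integer has to be the second member of some pair, so 14 + 1 = 15.

15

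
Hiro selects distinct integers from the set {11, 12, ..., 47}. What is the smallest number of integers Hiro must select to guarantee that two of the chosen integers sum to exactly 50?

Group the elements by complementary pair {x, 50−x}: {11,39}, {12,38}, {13,37}, …, giving 14 two-element pairs; the single value 25 (it cannot pair with itself since the integers are distinct); and 8 integers whose partner 50−x falls outside [11,47].
Treating each of those 23 groups as a pigeonhole, one can pick one integer per group — 23 integers — with no two summing to 50.
The 24th integer lands in an occupied pair, forcing a sum of 50.

24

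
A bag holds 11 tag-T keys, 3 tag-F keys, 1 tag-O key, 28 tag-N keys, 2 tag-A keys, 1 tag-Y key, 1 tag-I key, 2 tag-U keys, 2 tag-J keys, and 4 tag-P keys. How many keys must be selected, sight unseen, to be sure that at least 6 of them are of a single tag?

By the pigeonhole principle, put each drawn key into a box by tag. The largest draw with every box below 6 takes min(count, 5) from each tag; tags with fewer than 5 contribute all they have.
Σ min(cᵢ, 5) = 5 + 3 + 1 + 5 + 2 + 1 + 1 + 2 + 2 + 4 = 26.
Draw number 26 + 1 = 27 must push one box to 6.

27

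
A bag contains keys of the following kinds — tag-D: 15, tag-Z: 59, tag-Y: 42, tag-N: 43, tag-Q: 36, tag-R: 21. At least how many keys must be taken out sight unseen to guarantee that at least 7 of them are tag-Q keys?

In the worst case for collecting tag-Q keys, every non-tag-Q key comes out first.
There are 15 + 59 + 42 + 43 + 21 = 180 non-tag-Q keys altogether.
After those, each further key must be tag-Q, so 180 + 7 = 187 draws guarantee 7 tag-Q keys.

187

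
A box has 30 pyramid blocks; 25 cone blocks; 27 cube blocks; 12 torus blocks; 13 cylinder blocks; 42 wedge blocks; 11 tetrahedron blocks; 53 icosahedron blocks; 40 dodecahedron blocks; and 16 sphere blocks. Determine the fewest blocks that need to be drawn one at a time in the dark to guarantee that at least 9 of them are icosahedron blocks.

225

In the worst case for collecting icosahedron blocks, every non-icosahedron block comes out first.
There are 30 + 25 + 27 + 12 + 13 + 42 + 11 + 40 + 16 = 216 non-icosahedron blocks altogether.
After those, each further block must be icosahedron, so 216 + 9 = 225 draws guarantee 9 icosahedron blocks.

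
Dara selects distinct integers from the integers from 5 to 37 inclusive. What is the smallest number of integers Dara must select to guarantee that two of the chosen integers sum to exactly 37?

20

A set avoiding the sum 37 can contain at most one of each pair {x, 37−x}, plus the 5 elements whose complement lies outside the range.
The integers 19, …, 37 (19 of them) are such a set: any two sum to at least 19+20 = 39 > 37.
Any 20th integer completes one of the 14 pairs, so 20 choices force a sum of 37.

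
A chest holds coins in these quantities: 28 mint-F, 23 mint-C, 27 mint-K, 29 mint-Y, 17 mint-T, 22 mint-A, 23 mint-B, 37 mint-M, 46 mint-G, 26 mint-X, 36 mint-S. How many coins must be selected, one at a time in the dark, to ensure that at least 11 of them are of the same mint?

111

Pigeonhole: the 11 mints are the holes; the coins drawn are the pigeons.
To avoid 11 of any one mint, the worst case takes at most 10 of each mint.
That gives 10 + 10 + 10 + 10 + 10 + 10 + 10 + 10 + 10 + 10 + 10 = 110 coins with no mint reaching 11.
The next coin forces some mint to 11, so 110 + 1 = 111.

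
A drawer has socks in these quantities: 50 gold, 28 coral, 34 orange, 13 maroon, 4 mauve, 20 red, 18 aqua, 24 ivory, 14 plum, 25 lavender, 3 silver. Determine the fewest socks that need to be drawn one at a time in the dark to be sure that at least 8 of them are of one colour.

By pigeonhole, the 11 colours are the holes; the socks drawn are the pigeons.
To avoid 8 of any one colour, the worst case takes at most 7 of each colour, or every sock of a colour that has fewer than 7.
That gives 7 + 7 + 7 + 7 + 4 + 7 + 7 + 7 + 7 + 7 + 3 = 70 socks with no colour reaching 8.
The next sock forces some colour to 8, so 70 + 1 = 71.

71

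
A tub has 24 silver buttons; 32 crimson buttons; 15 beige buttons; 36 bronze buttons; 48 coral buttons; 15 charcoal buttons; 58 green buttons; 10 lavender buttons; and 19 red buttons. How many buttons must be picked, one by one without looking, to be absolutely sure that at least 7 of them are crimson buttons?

232

In the worst case for collecting crimson buttons, every non-crimson button comes out first.
There are 24 + 15 + 36 + 48 + 15 + 58 + 10 + 19 = 225 non-crimson buttons altogether.
After those, each further button must be crimson, so 225 + 7 = 232 draws guarantee 7 crimson buttons.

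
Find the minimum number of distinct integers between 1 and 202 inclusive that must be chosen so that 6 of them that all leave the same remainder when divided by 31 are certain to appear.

156

By pigeonhole, the 31 residue classes mod 31 are the pigeonholes.
With 155 integers one could put 5 in each residue class and have no class reach 6.
The 156th integer pushes some class to 6, so 31·5 + 1 = 156.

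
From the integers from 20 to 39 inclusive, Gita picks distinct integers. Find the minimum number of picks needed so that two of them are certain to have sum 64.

A set avoiding the sum 64 can contain at most one of each pair {x, 64−x}, plus the 6 elements whose complement lies outside the range or equal to its own complement.
The integers 20, …, 32 (13 of them) are such a set: any two sum to at least 20+21 = 41 and at most 31+32 = 63 < 64.
Any 14th integer completes one of the 7 pairs, so 14 choices force a sum of 64.

14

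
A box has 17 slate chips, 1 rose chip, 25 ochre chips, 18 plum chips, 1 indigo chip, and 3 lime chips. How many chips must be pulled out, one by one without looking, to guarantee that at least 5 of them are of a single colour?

An adversary could hand out at most 4 chips per colour (rose, indigo, lime run out sooner): 4 + 1 + 4 + 4 + 1 + 3 = 17 chips and still no colour has 5.
By pigeonhole, one more chip lands in a colour already at 4, so 18 draws are enough and 17 are not.

18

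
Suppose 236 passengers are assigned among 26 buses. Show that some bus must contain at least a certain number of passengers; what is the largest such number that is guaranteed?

By the pigeonhole principle, the 26 buses are the holes and the 236 passengers are the pigeons.
If every bus held at most 9 passengers, the total would be at most 26 × 9 = 234, which is less than 236.
So some bus holds at least ⌈236/26⌉ = 10 passengers.

10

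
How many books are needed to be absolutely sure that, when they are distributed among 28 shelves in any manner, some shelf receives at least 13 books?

337

With 336 books one could put exactly 12 in each of the 28 shelves, and no shelf would reach 13.
By the pigeonhole principle, one more book must land in a shelf that already has 12, giving it 13.
So 28 × 12 + 1 = 337 books are required.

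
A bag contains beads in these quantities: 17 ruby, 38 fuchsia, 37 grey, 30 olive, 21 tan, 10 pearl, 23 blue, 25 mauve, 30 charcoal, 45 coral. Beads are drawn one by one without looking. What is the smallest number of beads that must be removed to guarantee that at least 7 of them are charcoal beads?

In the worst case for collecting charcoal beads, every non-charcoal bead comes out first.
There are 17 + 38 + 37 + 30 + 21 + 10 + 23 + 25 + 45 = 246 non-charcoal beads altogether.
After those, each further bead must be charcoal, so 246 + 7 = 253 draws guarantee 7 charcoal beads.

253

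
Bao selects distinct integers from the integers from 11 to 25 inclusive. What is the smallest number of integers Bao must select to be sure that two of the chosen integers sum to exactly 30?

12

Group the elements by complementary pair {x, 30−x}: {11,19}, {12,18}, {13,17}, …, giving 4 two-element pairs, the single value 15 (it cannot pair with itself since the integers are distinct), and 6 integers whose partner 30−x falls outside [11,25].
Pigeonhole: treating each of those 11 groups as a pigeonhole, one can pick one integer per group — 11 integers — with no two summing to 30.
The 12th integer lands in an occupied pair, forcing a sum of 30.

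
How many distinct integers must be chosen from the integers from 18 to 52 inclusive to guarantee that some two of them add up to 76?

Group the elements by complementary pair {x, 76−x}: {24,52}, {25,51}, {26,50}, …, giving 14 two-element pairs, the single value 38 (it cannot pair with itself since the integers are distinct), and 6 integers whose partner 76−x falls outside [18,52].
Pigeonhole: treating each of those 21 groups as a pigeonhole, one can pick one integer per group — 21 integers — with no two summing to 76.
The 22nd integer lands in an occupied pair, forcing a sum of 76.

22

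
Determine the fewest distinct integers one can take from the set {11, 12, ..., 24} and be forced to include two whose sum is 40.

11

Two chosen integers sum to 40 exactly when both halves of some pair {x, 40−x} with 16 ≤ x ≤ 40−x ≤ 24 are chosen — 4 such pairs.
The remaining 6 elements (those with no distinct partner in range) can never complete a 40-sum, so the worst case takes all of them and one from each pair: 6 + 4 = 10.
By the pigeonhole principle, the 11th integer has to be the second member of some pair, so 10 + 1 = 11.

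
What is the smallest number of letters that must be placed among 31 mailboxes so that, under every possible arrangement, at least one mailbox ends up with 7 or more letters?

187

With 186 letters one could put exactly 6 in each of the 31 mailboxes, and no mailbox would reach 7.
By the pigeonhole principle, one more letter must land in a mailbox that already has 6, giving it 7.
So 31 × 6 + 1 = 187 letters are required.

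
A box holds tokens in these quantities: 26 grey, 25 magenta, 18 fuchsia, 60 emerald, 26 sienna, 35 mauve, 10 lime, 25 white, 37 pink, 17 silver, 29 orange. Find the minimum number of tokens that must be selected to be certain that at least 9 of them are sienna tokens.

291

In the worst case for collecting sienna tokens, every non-sienna token comes out first.
There are 26 + 25 + 18 + 60 + 35 + 10 + 25 + 37 + 17 + 29 = 282 non-sienna tokens altogether.
After those, each further token must be sienna, so 282 + 9 = 291 draws guarantee 9 sienna tokens.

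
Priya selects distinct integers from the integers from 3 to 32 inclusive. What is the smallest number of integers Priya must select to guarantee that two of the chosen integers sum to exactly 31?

18

Group the elements by complementary pair {x, 31−x}: {3,28}, {4,27}, {5,26}, …, giving 13 two-element pairs and 4 integers whose partner 31−x falls outside [3,32].
Treating each of those 17 groups as a pigeonhole, one can pick one integer per group — 17 integers — with no two summing to 31.
The 18th integer lands in an occupied pair, forcing a sum of 31.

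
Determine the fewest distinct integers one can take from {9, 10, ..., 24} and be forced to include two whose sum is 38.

A set avoiding the sum 38 can contain at most one of each pair {x, 38−x}, plus the 6 elements whose complement lies outside the range or equal to its own complement.
The integers 9, …, 19 (11 of them) are such a set: any two sum to at least 9+10 = 19 and at most 18+19 = 37 < 38.
By pigeonhole, any 12th integer completes one of the 5 pairs, so 12 choices force a sum of 38.

12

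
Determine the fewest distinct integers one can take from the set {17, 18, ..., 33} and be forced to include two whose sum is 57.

13

Group the elements by complementary pair {x, 57−x}: {24,33}, {25,32}, {26,31}, …, giving 5 two-element pairs and 7 integers whose partner 57−x falls outside [17,33].
Pigeonhole: treating each of those 12 groups as a pigeonhole, one can pick one integer per group — 12 integers — with no two summing to 57.
The 13th integer lands in an occupied pair, forcing a sum of 57.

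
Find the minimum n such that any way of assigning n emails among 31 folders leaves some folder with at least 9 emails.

With 248 emails one could put exactly 8 in each of the 31 folders, and no folder would reach 9.
One more email must land in a folder that already has 8, giving it 9.
So 31 × 8 + 1 = 249 emails are required.

249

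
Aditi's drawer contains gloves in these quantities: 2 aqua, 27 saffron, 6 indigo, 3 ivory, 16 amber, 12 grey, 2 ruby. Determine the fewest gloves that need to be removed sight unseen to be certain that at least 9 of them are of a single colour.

38

Pigeonhole: put each drawn glove into a box by colour. The largest draw with every box below 9 takes min(count, 8) from each colour; colours with fewer than 8 contribute all they have.
Σ min(cᵢ, 8) = 2 + 8 + 6 + 3 + 8 + 8 + 2 = 37.
Draw number 37 + 1 = 38 must push one box to 9.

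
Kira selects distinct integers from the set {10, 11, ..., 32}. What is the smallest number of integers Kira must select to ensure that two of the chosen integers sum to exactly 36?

16

Two chosen integers sum to 36 exactly when both halves of some pair {x, 36−x} with 10 ≤ x ≤ 36−x ≤ 26 are chosen — 8 such pairs.
The remaining 7 elements (those with no distinct partner in range) can never complete a 36-sum, so the worst case takes all of them and one from each pair: 7 + 8 = 15.
The 16th integer has to be the second member of some pair, so 15 + 1 = 16.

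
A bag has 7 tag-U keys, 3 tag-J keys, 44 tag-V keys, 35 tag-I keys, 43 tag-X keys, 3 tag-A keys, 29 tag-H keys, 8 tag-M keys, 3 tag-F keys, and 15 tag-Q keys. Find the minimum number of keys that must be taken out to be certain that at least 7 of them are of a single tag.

52

By the pigeonhole principle, the 10 tags are the holes; the keys drawn are the pigeons.
To avoid 7 of any one tag, the worst case takes at most 6 of each tag, or every key of a tag that has fewer than 6.
That gives 6 + 3 + 6 + 6 + 6 + 3 + 6 + 6 + 3 + 6 = 51 keys with no tag reaching 7.
The next key forces some tag to 7, so 51 + 1 = 52.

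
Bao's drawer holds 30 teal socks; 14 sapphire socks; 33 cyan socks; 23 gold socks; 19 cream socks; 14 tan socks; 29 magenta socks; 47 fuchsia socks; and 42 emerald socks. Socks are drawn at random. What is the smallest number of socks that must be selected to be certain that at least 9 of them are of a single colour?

73

Pigeonhole: put each drawn sock into a box by colour. The largest draw with every box below 9 takes min(count, 8) from each colour.
Σ min(cᵢ, 8) = 8 + 8 + 8 + 8 + 8 + 8 + 8 + 8 + 8 = 72.
Draw number 72 + 1 = 73 must push one box to 9.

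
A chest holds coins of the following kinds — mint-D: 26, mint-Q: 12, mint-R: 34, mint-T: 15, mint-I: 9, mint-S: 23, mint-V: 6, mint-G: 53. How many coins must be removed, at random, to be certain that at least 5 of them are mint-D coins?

157

In the worst case for collecting mint-D coins, every non-mint-D coin comes out first.
There are 12 + 34 + 15 + 9 + 23 + 6 + 53 = 152 non-mint-D coins altogether.
After those, each further coin must be mint-D, so 152 + 5 = 157 draws guarantee 5 mint-D coins.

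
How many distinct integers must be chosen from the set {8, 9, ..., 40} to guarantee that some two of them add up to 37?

Group the elements by complementary pair {x, 37−x}: {8,29}, {9,28}, {10,27}, …, giving 11 two-element pairs and 11 integers whose partner 37−x falls outside [8,40].
Treating each of those 22 groups as a pigeonhole, one can pick one integer per group — 22 integers — with no two summing to 37.
The 23rd integer lands in an occupied pair, forcing a sum of 37.

23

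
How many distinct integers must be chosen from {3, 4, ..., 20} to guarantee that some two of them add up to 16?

14

Group the elements by complementary pair {x, 16−x}: {3,13}, {4,12}, {5,11}, …, giving 5 two-element pairs, the single value 8 (it cannot pair with itself since the integers are distinct), and 7 integers whose partner 16−x falls outside [3,20].
Treating each of those 13 groups as a pigeonhole, one can pick one integer per group — 13 integers — with no two summing to 16.
The 14th integer lands in an occupied pair, forcing a sum of 16.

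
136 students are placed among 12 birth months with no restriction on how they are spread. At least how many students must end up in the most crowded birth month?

12

Pigeonhole: the 12 birth months are the holes and the 136 students are the pigeons.
If every birth month held at most 11 students, the total would be at most 12 × 11 = 132, which is less than 136.
So some birth month holds at least ⌈136/12⌉ = 12 students.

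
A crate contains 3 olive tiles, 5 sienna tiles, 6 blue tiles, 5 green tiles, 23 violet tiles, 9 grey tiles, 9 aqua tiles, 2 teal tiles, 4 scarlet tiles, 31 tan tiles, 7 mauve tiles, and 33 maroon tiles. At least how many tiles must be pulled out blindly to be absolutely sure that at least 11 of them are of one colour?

Put each drawn tile into a box by colour. The largest draw with every box below 11 takes min(count, 10) from each colour; colours with fewer than 10 contribute all they have.
Σ min(cᵢ, 10) = 3 + 5 + 6 + 5 + 10 + 9 + 9 + 2 + 4 + 10 + 7 + 10 = 80.
Draw number 80 + 1 = 81 must push one box to 11.

81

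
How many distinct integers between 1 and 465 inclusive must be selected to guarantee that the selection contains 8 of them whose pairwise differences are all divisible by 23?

162

Integers whose pairwise differences are multiples of 23 are exactly those sharing a remainder mod 23. Pigeonhole: the 23 residue classes mod 23 are the pigeonholes.
With 161 integers one could put 7 in each residue class and have no class reach 8.
The 162nd integer pushes some class to 8, so 23·7 + 1 = 162.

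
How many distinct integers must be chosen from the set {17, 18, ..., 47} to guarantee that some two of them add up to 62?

18

A set avoiding the sum 62 can contain at most one of each pair {x, 62−x}, plus the 3 elements whose complement lies outside the range or equal to its own complement.
The integers 31, …, 47 (17 of them) are such a set: any two sum to at least 31+32 = 63 > 62.
Any 18th integer completes one of the 14 pairs, so 18 choices force a sum of 62.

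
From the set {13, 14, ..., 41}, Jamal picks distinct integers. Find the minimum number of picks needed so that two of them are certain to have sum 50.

Two chosen integers sum to 50 exactly when both halves of some pair {x, 50−x} with 13 ≤ x ≤ 50−x ≤ 37 are chosen — 12 such pairs.
The remaining 5 elements (those with no distinct partner in range) can never complete a 50-sum, so the worst case takes all of them and one from each pair: 5 + 12 = 17.
By pigeonhole, the 18th integer has to be the second member of some pair, so 17 + 1 = 18.

18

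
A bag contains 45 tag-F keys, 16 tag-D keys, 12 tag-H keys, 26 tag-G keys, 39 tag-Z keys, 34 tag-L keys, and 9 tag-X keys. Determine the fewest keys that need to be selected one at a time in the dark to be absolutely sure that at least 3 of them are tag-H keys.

In the worst case for collecting tag-H keys, every non-tag-H key comes out first.
There are 45 + 16 + 26 + 39 + 34 + 9 = 169 non-tag-H keys altogether.
After those, each further key must be tag-H, so 169 + 3 = 172 draws guarantee 3 tag-H keys.

172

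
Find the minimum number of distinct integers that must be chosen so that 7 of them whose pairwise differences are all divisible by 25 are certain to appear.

151

Integers whose pairwise differences are multiples of 25 are exactly those sharing a remainder mod 25. By the pigeonhole principle, the 25 residue classes mod 25 are the pigeonholes.
With 150 integers one could put 6 in each residue class and have no class reach 7.
The 151st integer pushes some class to 7, so 25·6 + 1 = 151.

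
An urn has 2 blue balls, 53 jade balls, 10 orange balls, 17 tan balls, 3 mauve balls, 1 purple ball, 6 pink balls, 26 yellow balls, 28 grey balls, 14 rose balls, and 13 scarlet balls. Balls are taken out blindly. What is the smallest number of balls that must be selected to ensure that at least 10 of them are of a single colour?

An adversary could hand out at most 9 balls per colour (4 colours run out sooner): 2 + 9 + 9 + 9 + 3 + 1 + 6 + 9 + 9 + 9 + 9 = 75 balls and still no colour has 10.
One more ball lands in a colour already at 9, so 76 draws are enough and 75 are not.

76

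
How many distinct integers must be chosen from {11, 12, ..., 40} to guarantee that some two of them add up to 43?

Group the elements by complementary pair {x, 43−x}: {11,32}, {12,31}, {13,30}, …, giving 11 two-element pairs and 8 integers whose partner 43−x falls outside [11,40].
Treating each of those 19 groups as a pigeonhole, one can pick one integer per group — 19 integers — with no two summing to 43.
The 20th integer lands in an occupied pair, forcing a sum of 43.

20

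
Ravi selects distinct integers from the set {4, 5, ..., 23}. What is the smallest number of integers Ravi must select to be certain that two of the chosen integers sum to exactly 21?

Two chosen integers sum to 21 exactly when both halves of some pair {x, 21−x} with 4 ≤ x ≤ 21−x ≤ 17 are chosen — 7 such pairs.
The remaining 6 elements (those with no distinct partner in range) can never complete a 21-sum, so the worst case takes all of them and one from each pair: 6 + 7 = 13.
By the pigeonhole principle, the 14th integer has to be the second member of some pair, so 13 + 1 = 14.

14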